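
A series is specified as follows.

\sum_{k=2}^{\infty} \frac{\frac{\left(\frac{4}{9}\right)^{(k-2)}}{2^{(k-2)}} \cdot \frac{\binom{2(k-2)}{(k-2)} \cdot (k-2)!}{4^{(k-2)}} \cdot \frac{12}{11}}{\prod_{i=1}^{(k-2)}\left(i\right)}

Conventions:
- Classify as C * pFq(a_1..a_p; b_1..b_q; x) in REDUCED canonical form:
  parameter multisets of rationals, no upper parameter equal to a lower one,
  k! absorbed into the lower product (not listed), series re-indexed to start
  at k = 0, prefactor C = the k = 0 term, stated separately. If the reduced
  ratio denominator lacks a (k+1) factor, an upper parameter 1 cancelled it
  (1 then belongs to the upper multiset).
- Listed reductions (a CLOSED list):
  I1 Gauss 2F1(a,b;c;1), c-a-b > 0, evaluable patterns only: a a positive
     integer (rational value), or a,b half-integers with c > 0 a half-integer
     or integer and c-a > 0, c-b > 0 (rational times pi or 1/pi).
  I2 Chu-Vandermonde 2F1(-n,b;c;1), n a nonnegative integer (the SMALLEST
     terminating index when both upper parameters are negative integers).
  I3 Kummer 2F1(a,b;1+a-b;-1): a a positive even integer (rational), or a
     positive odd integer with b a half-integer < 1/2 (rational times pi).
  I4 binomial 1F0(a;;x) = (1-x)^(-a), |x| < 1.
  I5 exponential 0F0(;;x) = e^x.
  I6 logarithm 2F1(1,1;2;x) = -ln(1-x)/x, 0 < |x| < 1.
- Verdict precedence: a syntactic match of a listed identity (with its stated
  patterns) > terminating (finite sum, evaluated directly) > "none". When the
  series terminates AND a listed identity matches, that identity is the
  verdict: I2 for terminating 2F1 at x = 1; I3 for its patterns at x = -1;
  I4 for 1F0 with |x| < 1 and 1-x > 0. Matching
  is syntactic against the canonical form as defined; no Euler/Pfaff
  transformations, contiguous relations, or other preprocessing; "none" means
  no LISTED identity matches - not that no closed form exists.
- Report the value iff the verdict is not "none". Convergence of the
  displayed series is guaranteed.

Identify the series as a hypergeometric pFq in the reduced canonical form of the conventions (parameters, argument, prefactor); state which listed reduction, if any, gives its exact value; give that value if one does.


Structural cue: x = \frac{2}{9} and the product of the first k integers (C = 12/11) is k!.
Term ratio: r(k) = \frac{2}{9} * (k+\frac{1}{2}) / [(k+1)] - rational; roots negated = parameters, x = \frac{2}{9}, C = \frac{12}{11}.

Canonical form: C = \frac{12}{11} times 1F0 with upper {\frac{1}{2}}, lower {-}, x = \frac{2}{9}. Verdict at x = \frac{2}{9}: the binomial series (I4) matches (the 1F0 binomial series: exponent -1/2, x = \frac{2}{9}). Hence: \frac{12}{11} \cdot \left(\frac{7}{9}\right)^{-\frac{1}{2}}.


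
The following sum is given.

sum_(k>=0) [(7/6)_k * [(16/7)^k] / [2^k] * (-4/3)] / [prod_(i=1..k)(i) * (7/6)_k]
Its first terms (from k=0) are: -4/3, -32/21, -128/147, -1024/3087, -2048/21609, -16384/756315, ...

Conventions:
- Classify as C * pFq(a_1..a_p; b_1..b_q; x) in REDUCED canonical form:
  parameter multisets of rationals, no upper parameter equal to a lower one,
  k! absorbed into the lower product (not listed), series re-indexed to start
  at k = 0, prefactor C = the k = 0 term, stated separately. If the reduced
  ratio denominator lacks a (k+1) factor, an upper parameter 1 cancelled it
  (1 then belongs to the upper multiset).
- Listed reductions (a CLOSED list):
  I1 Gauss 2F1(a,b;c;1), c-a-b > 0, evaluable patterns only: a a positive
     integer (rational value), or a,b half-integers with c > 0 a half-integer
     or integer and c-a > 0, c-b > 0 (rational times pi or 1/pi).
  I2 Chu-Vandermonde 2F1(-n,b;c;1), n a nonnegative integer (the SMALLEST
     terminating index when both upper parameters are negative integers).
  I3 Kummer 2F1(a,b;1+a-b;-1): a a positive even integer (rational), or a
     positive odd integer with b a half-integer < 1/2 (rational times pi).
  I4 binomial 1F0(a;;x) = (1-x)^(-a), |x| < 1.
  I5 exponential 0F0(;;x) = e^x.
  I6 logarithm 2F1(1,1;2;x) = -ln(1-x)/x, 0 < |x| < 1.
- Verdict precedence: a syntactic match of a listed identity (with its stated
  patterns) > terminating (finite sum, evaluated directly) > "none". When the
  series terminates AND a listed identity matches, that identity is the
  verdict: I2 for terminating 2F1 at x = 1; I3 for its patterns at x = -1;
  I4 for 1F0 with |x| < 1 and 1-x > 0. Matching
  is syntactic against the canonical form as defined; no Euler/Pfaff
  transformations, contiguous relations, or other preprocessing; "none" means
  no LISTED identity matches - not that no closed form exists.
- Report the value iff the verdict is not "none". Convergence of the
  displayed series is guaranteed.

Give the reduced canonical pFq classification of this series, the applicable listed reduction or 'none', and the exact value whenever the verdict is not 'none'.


Classification (C = -4/3): 0F0 with upper {-}, lower {-}, argument x = 8/7. Verdict (x = 8/7): the exponential series (I5) applies (the 0F0 exponential series at x = 8/7). Hence: (-4/3) * e^(8/7).

Key step: with t_0 = -4/3, the parameter 7/6 appears in both the upper and lower lists and cancels.
Adjacent-term ratio: r(k) = (8/7) * 1 / [(k+1)] - rational; roots negated = parameters, x = (8/7), C = -4/3.


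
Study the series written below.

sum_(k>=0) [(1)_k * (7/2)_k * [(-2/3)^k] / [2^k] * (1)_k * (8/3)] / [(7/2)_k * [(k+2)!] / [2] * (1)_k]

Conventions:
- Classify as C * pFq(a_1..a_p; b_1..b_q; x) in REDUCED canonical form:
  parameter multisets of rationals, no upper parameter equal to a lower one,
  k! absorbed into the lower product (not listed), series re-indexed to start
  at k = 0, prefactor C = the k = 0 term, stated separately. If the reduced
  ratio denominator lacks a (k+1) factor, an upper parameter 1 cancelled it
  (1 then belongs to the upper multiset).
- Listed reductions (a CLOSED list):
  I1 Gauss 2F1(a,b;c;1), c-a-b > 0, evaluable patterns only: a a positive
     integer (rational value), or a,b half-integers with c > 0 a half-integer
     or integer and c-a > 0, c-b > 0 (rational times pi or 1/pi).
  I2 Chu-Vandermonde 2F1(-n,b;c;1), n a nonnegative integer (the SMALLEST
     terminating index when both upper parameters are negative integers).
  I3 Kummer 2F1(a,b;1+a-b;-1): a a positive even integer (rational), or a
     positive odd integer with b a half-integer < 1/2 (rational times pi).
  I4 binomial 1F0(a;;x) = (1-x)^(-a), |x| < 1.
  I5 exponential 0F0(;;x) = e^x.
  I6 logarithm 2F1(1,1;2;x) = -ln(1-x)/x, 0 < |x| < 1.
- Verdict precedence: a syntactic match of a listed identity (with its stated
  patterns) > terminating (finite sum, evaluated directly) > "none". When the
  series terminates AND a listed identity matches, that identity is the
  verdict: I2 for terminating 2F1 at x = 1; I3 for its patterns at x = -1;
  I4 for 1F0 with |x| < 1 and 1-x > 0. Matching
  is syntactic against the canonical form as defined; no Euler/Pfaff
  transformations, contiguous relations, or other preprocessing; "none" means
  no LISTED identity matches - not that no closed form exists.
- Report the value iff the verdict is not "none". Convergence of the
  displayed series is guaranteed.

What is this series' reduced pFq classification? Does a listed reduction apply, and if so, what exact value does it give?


First insight: t_0 being 8/3, the parameter 7/2 appears in both the upper and lower lists and cancels.
Ratio: r(k) = (-1/3) * (k+1) (k+1) / [(k+3) (k+1)] ; factor over Q: parameters, x = (-1/3), and C = 8/3.

This is 8/3 * 2F1(1, 1; 3; -1/3) in reduced canonical form. Verdict: none here - no I1-I6 shape fits x = -1/3 with lower {3}.


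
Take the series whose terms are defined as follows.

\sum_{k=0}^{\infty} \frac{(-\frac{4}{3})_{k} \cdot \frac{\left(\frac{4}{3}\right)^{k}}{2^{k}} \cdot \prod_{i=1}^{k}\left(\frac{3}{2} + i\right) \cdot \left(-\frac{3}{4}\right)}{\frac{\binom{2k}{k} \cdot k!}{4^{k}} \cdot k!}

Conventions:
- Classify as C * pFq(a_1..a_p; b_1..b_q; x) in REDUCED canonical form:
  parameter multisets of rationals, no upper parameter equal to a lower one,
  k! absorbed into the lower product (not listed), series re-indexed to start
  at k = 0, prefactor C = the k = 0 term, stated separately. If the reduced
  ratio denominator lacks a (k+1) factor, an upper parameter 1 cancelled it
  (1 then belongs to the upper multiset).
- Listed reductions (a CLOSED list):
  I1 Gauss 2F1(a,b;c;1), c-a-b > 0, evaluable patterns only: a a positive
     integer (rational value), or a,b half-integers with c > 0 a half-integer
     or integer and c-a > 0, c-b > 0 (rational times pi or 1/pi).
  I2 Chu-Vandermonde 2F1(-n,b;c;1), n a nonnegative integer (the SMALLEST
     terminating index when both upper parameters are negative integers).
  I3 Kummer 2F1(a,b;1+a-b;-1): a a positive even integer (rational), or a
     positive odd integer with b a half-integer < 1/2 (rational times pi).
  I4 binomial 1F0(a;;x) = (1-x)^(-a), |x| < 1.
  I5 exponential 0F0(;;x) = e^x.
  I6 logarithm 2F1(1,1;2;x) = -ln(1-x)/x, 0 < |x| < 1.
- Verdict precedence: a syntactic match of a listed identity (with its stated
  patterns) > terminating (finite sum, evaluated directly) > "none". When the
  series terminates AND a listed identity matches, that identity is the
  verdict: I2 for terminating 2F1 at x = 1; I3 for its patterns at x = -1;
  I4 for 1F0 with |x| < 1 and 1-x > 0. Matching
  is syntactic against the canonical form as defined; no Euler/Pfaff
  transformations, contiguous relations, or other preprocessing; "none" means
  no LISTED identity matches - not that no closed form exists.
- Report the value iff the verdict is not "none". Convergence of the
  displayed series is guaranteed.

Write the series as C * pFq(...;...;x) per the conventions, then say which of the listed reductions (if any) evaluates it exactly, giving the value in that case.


The series (x = \frac{2}{3}) is 2F1: upper {-\frac{4}{3}, \frac{5}{2}}, lower {\frac{1}{2}}, prefactor -\frac{3}{4}. Verdict: none. Every listed pattern misses the 2F1 form at \frac{2}{3}, upper {-\frac{4}{3}, \frac{5}{2}}.

Structural cue: t_0 = -\frac{3}{4} here, and the two k-th powers (C = -3/4) combine into one argument.
Term ratio: r(k) = \frac{2}{3} * (k-\frac{4}{3}) (k+\frac{5}{2}) / [(k+\frac{1}{2}) (k+1)] - rational in k, leading ratio \frac{2}{3}; with t_0 = -\frac{3}{4}, classification follows.


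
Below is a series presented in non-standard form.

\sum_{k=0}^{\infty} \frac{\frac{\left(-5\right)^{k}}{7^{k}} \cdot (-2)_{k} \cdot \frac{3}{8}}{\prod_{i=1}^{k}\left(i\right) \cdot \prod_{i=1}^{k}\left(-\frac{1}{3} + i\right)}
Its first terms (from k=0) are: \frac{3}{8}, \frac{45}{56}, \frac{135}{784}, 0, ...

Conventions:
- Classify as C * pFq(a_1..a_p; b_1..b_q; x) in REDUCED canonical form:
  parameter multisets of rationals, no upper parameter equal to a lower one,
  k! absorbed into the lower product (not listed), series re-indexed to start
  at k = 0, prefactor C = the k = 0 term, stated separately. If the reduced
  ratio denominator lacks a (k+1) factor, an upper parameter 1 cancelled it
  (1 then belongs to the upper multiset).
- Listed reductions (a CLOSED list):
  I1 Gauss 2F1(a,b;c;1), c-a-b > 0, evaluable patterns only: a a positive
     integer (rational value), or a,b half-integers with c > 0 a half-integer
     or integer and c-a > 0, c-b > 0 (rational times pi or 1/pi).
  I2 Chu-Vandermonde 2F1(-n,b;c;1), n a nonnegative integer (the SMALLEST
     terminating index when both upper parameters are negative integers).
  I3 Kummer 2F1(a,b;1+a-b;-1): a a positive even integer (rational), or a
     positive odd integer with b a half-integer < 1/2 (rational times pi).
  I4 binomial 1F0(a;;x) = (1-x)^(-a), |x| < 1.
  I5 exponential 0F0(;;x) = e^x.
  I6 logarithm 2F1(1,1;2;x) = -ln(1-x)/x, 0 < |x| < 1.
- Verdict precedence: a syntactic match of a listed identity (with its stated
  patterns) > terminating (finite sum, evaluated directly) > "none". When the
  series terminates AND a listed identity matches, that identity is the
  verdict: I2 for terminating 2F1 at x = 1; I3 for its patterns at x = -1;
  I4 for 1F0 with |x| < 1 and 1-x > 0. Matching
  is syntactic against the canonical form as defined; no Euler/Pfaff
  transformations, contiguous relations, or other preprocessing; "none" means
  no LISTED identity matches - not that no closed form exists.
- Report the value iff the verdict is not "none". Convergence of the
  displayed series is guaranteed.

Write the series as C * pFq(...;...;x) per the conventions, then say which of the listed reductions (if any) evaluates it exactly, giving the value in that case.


x = -\frac{5}{7} here; the reduced form reads 1F1, upper {-2}, lower {\frac{2}{3}}, C = \frac{3}{8}. Verdict: terminating at k = 2: the factor (-2)_k kills every later term; summing the 3 survivors is exact. Value: \frac{1059}{784}.

First insight: t_0 being \frac{3}{8}, the two geometric factors (C = 3/8) combine into one argument.
Step ratio: r(k) = -\frac{5}{7} * (k-2) / [(k+\frac{2}{3}) (k+1)] - rational in k. x = -\frac{5}{7}; t_0 = \frac{3}{8}; negate the roots.


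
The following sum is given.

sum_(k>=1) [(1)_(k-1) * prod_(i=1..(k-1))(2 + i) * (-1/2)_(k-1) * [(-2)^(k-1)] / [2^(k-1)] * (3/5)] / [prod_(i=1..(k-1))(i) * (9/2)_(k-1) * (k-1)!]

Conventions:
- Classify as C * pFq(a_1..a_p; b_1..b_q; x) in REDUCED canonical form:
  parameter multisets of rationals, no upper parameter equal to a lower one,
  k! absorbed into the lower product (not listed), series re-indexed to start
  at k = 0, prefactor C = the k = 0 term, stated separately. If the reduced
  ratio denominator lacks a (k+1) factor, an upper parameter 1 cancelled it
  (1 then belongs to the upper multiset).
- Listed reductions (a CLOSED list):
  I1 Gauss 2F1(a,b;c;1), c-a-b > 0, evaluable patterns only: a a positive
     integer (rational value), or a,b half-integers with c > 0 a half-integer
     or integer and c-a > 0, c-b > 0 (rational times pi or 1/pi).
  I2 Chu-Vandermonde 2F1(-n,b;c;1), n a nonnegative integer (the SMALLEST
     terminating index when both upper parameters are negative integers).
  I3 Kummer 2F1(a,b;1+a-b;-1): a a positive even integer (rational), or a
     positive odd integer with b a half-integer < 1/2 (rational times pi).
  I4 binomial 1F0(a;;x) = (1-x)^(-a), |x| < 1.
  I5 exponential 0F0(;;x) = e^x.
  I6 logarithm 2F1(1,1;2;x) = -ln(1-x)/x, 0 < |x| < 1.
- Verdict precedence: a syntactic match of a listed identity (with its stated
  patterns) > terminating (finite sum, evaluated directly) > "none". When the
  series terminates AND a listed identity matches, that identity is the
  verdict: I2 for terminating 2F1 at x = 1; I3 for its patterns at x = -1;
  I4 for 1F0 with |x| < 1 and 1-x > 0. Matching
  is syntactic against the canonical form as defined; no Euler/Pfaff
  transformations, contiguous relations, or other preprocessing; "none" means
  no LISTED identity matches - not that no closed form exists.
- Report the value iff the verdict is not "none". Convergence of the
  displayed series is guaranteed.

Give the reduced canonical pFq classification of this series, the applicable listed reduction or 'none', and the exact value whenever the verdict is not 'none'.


Structural cue: with t_0 = 3/5, the lower running product (C = 3/5) is a rising factorial.
Ratio: r(k) = (-1) * (k-1/2) (k+3) / [(k+9/2) (k+1)] - rational in k, leading ratio (-1); with t_0 = 3/5, classification follows.

Prefactor 3/5, argument -1: 2F1 with upper {-1/2, 3} over lower {9/2}. Verdict: the Kummer evaluation I3 fires (x = -1; c = 9/2 equals 1+a-b for upper {-1/2, 3}: listed pattern). Exact value: (63/256) * pi.


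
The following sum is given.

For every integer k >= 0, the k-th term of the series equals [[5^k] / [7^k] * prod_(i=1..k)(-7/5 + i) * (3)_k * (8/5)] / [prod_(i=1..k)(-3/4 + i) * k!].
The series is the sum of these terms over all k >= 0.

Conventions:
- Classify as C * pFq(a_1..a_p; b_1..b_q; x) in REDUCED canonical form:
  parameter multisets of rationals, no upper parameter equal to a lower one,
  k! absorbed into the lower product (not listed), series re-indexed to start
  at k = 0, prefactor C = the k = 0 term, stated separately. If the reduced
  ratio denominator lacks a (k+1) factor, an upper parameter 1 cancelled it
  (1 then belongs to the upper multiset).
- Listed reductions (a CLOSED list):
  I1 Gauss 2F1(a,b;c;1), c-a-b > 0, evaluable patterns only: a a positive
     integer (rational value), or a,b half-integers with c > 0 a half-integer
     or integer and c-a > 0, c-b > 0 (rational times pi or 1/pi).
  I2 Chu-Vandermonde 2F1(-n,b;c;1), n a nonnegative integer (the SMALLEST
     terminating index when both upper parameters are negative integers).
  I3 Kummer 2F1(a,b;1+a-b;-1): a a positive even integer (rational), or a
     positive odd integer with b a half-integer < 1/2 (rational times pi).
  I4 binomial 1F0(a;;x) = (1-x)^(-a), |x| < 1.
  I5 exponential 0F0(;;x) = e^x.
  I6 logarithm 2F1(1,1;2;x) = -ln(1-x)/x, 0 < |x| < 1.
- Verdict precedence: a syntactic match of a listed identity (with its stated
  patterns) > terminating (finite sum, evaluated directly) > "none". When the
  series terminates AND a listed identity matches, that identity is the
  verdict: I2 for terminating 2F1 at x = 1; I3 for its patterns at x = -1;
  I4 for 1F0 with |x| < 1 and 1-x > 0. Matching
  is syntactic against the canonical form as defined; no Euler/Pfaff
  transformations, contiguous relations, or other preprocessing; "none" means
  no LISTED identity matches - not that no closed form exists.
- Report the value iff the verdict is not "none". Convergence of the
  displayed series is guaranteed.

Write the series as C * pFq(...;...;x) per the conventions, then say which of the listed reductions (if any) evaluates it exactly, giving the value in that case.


With C = 8/5: the canonical form is 2F1(-2/5, 3; 1/4; 5/7). Verdict: none. No listed pattern accepts 2F1(-2/5, 3; 1/4; 5/7).

The tell: from the first term 8/5: the lower running product (prefactor 8/5) is a rising factorial.
Step ratio: r(k) = (5/7) * (k-2/5) (k+3) / [(k+1/4) (k+1)] - poly over poly, x = (5/7) from leading terms; C = 8/5 at k = 0.


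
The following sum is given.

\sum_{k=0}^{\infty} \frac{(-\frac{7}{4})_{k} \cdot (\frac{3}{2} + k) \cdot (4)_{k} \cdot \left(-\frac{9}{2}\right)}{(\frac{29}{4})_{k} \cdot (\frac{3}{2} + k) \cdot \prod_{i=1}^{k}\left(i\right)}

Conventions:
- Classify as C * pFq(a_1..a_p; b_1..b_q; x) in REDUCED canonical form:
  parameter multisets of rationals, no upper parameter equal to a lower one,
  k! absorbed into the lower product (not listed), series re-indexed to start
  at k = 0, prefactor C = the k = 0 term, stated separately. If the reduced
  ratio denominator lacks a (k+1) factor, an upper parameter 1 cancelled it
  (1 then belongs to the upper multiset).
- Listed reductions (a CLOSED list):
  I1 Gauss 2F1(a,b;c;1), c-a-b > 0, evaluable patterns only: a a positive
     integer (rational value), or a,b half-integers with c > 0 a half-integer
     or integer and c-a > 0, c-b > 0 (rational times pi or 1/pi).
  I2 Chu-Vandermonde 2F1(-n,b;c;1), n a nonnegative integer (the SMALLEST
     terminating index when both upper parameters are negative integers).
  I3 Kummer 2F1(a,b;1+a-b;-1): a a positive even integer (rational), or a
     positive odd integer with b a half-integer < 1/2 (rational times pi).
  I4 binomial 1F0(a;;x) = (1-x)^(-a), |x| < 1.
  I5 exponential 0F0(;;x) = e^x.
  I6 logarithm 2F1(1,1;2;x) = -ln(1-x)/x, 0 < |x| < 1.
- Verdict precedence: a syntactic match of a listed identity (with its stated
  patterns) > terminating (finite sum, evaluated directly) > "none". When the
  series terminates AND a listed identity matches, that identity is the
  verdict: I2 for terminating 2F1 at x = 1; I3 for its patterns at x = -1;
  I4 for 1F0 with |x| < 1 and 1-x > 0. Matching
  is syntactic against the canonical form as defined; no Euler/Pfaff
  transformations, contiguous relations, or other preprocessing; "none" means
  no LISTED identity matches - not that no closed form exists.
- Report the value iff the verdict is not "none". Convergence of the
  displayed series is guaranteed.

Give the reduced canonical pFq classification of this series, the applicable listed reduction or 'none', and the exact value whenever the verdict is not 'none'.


This is -\frac{9}{2} * 2F1(-\frac{7}{4}, 4; \frac{29}{4}; 1) in reduced canonical form. Verdict: Gauss's theorem (I1) applies (x = 1: the Gamma ratio telescopes since c-a-b = 5 > 0 and a = 4 in Z>0). Its exact value is -\frac{9945}{8192}.

Key observation: x = 1 and the factor k + 3/2 cancels (top and bottom), leaving C = -9/2, x = 1.
Ratio: r(k) = 1 * (k-\frac{7}{4}) (k+4) / [(k+\frac{29}{4}) (k+1)] - rational in k, leading ratio 1; with t_0 = -\frac{9}{2}, classification follows.


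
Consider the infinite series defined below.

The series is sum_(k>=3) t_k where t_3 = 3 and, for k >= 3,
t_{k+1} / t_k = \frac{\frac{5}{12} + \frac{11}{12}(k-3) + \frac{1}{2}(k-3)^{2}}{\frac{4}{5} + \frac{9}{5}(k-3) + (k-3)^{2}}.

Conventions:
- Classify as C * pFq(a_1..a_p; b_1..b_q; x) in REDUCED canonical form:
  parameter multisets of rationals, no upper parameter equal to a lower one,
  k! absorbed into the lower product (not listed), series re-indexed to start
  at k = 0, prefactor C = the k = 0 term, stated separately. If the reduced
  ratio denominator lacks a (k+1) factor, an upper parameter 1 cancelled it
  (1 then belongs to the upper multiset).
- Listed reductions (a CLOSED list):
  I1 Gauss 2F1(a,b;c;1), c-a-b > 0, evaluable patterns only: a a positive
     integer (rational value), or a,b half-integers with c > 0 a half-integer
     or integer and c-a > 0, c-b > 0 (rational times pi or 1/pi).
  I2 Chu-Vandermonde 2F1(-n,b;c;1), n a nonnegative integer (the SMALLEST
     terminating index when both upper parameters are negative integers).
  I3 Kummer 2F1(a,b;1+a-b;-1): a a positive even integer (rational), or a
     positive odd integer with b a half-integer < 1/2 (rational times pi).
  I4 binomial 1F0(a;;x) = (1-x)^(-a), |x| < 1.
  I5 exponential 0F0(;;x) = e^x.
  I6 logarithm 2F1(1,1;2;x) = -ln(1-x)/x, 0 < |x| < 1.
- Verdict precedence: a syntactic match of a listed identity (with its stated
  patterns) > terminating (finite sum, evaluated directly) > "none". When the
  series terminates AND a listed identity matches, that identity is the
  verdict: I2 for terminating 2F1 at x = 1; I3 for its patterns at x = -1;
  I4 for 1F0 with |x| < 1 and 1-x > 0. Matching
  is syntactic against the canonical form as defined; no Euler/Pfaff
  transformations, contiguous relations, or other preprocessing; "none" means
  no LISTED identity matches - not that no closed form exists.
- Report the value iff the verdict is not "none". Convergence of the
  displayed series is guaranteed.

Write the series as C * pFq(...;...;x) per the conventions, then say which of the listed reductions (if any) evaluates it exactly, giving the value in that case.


Reduced: x = \frac{1}{2}, 2F1, upper = {\frac{5}{6}, 1}, lower = {\frac{4}{5}}, C = 3. Verdict: none. Every listed pattern misses the 2F1 form at \frac{1}{2}, upper {\frac{5}{6}, 1}.

Structural cue: x = \frac{1}{2} and factor the ratio over Q (prefactor 3): negated roots = parameters.
Term ratio: r(k) = \frac{1}{2} * (k+\frac{5}{6}) (k+1) / [(k+\frac{4}{5}) (k+1)] - poly over poly, x = \frac{1}{2} from leading terms; C = 3 at k = 0.


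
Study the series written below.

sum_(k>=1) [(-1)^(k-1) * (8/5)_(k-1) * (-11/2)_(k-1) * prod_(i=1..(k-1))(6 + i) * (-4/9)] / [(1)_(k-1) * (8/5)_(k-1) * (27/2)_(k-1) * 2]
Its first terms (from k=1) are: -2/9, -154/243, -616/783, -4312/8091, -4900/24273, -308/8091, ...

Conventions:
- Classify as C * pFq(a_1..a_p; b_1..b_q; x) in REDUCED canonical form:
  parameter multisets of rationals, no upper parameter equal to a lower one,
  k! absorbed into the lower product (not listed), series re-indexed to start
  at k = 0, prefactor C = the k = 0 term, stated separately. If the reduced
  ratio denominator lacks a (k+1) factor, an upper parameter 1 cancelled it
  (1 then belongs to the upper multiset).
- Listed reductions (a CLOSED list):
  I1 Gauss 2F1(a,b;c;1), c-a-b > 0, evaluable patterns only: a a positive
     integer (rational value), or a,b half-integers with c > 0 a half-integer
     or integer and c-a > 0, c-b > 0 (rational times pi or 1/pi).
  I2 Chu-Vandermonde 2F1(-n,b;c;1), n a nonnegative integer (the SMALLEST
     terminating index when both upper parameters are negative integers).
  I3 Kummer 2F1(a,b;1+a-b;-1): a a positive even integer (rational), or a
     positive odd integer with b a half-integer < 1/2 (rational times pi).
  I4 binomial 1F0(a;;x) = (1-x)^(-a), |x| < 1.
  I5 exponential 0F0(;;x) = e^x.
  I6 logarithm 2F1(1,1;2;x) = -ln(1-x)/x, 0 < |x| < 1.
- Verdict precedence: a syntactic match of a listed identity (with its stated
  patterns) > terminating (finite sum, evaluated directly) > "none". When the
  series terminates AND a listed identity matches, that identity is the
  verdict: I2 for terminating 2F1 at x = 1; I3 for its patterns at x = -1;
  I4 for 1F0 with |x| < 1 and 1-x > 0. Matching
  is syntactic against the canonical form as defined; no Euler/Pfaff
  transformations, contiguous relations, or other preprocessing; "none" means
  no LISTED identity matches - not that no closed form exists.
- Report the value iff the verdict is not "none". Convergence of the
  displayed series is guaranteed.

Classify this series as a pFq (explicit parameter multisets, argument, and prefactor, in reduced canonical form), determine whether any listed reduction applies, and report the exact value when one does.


At argument -1: a 2F1 with upper {-11/2, 7}, lower {27/2}, scaled by C = -2/9. Verdict (x = -1): the Kummer evaluation I3 applies (x = -1; c = 27/2 equals 1+a-b for upper {-11/2, 7}: listed pattern). Its exact value is (-929553625/1207959552) * pi.

First insight: t_0 = -2/9 here, and the constant factors (C = -2/9, x = -1) combine into one prefactor.
Term ratio: r(k) = (-1) * (k-11/2) (k+7) / [(k+27/2) (k+1)] - rational in k. x = (-1); t_0 = -2/9; negate the roots.


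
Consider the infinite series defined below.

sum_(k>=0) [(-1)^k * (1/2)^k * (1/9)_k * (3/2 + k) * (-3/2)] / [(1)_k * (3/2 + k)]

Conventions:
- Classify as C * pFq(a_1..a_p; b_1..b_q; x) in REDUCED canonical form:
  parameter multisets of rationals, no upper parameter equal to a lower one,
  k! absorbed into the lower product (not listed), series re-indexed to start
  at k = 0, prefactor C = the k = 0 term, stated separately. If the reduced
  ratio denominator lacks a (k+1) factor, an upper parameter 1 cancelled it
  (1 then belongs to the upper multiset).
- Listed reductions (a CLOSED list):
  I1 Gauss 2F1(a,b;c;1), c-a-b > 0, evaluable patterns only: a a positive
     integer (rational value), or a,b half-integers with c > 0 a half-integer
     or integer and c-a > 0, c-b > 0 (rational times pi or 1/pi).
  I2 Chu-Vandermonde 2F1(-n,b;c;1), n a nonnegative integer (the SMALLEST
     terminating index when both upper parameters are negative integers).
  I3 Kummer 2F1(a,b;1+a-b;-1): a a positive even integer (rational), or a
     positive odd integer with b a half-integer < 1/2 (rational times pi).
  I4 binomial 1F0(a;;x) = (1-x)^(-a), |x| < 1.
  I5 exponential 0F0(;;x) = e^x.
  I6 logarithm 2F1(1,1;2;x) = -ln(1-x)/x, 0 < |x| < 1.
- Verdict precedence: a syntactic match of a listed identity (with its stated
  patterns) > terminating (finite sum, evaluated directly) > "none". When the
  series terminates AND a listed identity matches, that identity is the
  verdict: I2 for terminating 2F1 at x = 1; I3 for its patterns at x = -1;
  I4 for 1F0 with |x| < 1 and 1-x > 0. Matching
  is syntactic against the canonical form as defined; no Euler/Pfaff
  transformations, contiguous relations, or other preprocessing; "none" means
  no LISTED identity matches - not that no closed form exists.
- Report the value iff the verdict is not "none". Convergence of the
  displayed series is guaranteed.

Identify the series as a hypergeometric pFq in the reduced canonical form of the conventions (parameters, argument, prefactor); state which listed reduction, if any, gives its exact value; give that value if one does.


Reduced: x = -1/2, 1F0, upper = {1/9}, lower = {-}, C = -3/2. Verdict: the I4 binomial reduction applies (the 1F0 binomial series: exponent -1/9, x = -1/2). Hence: (-3/2) * (3/2)^(-1/9).

Structural cue: with t_0 = -3/2, k + 3/2 divides numerator and denominator alike; prefactor -3/2 after cancelling.
Consecutive-term ratio: r(k) = (-1/2) * (k+1/9) / [(k+1)] - rational in k, leading ratio (-1/2); with t_0 = -3/2, classification follows.


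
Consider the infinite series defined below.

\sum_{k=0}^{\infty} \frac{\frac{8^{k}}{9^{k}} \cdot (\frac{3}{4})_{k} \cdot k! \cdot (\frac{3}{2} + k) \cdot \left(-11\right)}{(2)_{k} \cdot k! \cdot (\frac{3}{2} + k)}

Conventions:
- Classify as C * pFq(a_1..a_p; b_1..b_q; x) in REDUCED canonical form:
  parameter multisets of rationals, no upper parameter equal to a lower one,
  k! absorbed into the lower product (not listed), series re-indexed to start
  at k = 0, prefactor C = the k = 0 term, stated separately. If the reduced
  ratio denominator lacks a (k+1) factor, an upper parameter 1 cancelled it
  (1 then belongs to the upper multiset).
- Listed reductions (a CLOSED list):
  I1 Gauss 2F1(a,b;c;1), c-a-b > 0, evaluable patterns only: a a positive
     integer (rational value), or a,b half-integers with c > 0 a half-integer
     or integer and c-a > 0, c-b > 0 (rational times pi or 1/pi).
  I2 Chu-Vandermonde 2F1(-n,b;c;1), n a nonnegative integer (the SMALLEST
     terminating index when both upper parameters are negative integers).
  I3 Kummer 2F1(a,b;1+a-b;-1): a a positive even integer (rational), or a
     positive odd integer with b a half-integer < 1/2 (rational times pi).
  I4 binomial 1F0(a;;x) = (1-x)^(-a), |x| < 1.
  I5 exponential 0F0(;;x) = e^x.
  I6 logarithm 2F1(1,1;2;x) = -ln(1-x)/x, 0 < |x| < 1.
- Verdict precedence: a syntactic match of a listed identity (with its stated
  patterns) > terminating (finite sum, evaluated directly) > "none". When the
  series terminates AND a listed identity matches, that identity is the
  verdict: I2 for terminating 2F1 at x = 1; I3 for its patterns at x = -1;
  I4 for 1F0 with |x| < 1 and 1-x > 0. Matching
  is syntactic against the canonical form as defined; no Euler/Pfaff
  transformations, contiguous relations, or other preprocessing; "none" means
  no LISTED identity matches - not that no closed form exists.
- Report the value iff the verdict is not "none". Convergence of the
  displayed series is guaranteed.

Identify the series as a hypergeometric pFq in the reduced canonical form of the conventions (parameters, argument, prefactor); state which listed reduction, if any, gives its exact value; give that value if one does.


Classification (C = -11): 2F1 with upper {\frac{3}{4}, 1}, lower {2}, argument x = \frac{8}{9}. Verdict: none. A 2F1 with upper {\frac{3}{4}, 1} fits none of I1-I6 at x = \frac{8}{9}; the sum runs forever.

Key step: x = \frac{8}{9} and the factorial ratio (prefactor -11) (k+a-1)!/(a-1)! is a rising factorial (a)_k.
Term ratio: r(k) = \frac{8}{9} * (k+\frac{3}{4}) (k+1) / [(k+2) (k+1)] - rational; roots negated = parameters, x = \frac{8}{9}, C = -11.


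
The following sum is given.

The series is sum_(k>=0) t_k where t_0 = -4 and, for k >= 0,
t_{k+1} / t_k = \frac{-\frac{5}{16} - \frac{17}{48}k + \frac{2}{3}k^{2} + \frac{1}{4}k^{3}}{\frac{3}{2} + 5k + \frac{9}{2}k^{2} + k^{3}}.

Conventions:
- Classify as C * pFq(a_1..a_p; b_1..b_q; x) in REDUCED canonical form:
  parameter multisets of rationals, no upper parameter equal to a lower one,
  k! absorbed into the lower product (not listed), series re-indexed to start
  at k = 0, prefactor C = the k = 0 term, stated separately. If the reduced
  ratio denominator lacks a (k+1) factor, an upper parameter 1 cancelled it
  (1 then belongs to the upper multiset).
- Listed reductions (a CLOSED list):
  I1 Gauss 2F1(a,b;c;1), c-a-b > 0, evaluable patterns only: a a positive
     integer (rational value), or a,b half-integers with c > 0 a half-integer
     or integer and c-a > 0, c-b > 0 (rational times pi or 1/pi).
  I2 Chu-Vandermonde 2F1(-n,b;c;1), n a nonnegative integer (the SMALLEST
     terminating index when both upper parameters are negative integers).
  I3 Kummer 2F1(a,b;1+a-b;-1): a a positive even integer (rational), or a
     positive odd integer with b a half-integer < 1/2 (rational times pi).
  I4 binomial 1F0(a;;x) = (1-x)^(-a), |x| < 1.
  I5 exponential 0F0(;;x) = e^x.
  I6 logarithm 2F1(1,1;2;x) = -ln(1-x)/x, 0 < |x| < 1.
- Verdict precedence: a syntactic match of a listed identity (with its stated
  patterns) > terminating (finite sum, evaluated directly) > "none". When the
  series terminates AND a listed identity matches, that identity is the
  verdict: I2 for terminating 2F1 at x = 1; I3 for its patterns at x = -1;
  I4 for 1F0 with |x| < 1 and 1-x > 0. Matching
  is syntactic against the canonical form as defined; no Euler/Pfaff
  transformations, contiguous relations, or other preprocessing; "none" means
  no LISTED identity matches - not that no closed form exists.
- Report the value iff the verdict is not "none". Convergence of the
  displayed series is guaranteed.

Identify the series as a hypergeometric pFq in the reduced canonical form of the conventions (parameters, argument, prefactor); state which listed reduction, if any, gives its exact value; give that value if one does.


Reduced: x = \frac{1}{4}, 1F0, upper = {-\frac{5}{6}}, lower = {-}, C = -4. Verdict: the binomial series (I4) matches (the 1F0 binomial series: exponent 5/6, x = \frac{1}{4}). Its exact value is \left(-4\right) \cdot \left(\frac{3}{4}\right)^{\frac{5}{6}}.

Key step: t_0 = -4 here, and roots of the ratio polynomials (C = -4) are the negated parameters.
Term ratio: r(k) = \frac{1}{4} * (k-\frac{5}{6}) / [(k+1)] - poly over poly, x = \frac{1}{4} from leading terms; C = -4 at k = 0.


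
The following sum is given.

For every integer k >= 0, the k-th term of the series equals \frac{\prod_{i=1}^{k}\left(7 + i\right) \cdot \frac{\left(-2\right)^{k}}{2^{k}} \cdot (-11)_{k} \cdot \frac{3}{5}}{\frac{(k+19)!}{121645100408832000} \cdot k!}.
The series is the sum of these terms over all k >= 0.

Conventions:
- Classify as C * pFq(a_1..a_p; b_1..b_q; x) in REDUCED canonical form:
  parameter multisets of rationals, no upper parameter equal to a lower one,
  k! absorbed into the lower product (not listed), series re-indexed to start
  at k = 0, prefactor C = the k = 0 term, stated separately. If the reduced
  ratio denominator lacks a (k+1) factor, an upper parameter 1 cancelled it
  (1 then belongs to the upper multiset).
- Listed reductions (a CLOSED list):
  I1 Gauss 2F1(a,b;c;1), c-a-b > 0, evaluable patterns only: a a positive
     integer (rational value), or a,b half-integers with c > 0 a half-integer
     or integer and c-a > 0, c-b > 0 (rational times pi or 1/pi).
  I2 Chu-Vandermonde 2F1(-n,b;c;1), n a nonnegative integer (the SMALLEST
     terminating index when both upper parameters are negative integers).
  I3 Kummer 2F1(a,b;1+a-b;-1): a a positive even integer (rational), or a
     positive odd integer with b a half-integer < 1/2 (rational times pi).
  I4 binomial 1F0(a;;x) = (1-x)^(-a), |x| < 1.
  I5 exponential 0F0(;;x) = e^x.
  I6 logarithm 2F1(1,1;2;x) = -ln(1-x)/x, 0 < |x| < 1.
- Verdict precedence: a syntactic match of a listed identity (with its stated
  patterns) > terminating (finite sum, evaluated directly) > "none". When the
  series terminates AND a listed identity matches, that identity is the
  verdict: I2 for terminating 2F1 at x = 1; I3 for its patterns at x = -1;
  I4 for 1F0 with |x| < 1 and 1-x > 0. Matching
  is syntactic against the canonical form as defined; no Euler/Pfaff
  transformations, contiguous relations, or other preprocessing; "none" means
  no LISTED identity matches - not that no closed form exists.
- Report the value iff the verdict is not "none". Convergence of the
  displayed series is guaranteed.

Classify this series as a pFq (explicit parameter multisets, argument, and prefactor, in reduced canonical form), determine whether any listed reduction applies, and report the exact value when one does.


Reduced: x = -1, 2F1, upper = {-11, 8}, lower = {20}, C = \frac{3}{5}. Verdict: Kummer (I3) applies (x = -1; c = 20 equals 1+a-b for upper {-11, 8}: listed pattern). Hence: \frac{5814}{175}.

Key observation: x = -1 and the running product (C = 3/5) telescopes to a rising factorial.
Adjacent-term ratio: r(k) = -1 * (k-11) (k+8) / [(k+20) (k+1)] - rational; roots negated = parameters, x = -1, C = \frac{3}{5}.


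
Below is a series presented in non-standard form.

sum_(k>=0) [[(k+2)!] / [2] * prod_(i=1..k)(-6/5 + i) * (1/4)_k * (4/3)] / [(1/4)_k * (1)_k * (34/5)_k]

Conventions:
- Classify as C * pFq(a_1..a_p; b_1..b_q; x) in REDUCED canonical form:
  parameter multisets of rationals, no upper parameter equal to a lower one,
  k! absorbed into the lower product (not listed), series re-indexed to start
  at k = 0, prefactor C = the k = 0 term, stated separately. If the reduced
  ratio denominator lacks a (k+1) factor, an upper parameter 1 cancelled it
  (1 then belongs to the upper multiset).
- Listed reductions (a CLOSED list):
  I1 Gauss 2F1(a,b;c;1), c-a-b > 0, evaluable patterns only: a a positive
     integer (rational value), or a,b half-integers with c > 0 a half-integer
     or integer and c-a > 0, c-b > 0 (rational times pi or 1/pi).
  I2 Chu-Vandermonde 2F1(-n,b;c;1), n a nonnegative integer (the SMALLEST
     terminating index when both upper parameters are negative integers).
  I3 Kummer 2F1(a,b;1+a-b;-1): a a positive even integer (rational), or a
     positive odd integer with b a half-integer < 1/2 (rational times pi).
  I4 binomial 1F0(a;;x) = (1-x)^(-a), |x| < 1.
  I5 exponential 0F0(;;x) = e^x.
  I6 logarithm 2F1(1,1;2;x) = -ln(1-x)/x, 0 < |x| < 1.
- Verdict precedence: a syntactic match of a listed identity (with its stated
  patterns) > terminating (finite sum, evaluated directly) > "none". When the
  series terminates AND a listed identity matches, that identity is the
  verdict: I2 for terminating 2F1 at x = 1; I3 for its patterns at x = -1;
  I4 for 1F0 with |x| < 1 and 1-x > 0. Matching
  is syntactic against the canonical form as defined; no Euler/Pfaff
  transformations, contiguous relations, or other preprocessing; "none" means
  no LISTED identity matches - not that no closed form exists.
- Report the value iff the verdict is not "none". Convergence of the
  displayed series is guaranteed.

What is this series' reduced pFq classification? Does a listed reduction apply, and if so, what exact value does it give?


x = 1 here; the reduced form reads 2F1, upper {-1/5, 3}, lower {34/5}, C = 4/3. Verdict at x = 1: the Gauss summation I1 matches (x = 1: the Gamma ratio telescopes since c-a-b = 4 > 0 and a = 3 in Z>0). Its exact value is 2204/1875.

First insight: x = 1 and (1)_k (C = 4/3) is k! itself.
Adjacent-term ratio: r(k) = 1 * (k-1/5) (k+3) / [(k+34/5) (k+1)] - poly over poly, x = 1 from leading terms; C = 4/3 at k = 0.


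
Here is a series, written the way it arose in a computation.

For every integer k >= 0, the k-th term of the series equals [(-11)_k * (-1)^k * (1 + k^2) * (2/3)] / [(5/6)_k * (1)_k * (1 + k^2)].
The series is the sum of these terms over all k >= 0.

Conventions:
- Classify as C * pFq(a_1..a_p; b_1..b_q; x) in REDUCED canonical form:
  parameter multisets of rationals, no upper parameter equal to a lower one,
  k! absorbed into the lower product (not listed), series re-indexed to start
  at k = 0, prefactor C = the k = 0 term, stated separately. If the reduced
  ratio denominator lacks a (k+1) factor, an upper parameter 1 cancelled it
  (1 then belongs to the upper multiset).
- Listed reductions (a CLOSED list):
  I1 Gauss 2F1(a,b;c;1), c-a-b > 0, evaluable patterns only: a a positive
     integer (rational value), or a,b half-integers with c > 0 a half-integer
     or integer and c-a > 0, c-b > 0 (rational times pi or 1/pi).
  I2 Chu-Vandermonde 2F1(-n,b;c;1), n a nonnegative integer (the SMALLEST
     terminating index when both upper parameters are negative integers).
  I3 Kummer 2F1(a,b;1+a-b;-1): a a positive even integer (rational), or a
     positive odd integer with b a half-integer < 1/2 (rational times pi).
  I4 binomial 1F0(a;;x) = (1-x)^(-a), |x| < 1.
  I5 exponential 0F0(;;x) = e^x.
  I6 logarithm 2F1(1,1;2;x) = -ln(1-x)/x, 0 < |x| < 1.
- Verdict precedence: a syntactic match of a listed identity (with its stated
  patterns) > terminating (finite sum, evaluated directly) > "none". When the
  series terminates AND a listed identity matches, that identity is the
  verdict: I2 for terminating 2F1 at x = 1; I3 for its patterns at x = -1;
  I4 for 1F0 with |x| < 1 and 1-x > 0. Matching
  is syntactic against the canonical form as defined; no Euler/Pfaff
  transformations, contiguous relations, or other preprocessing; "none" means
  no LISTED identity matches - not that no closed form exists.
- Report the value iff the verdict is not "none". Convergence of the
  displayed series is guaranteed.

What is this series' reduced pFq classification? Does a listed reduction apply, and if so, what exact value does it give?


The tell: x = (-1) and striking the common factor k^2 + 1 reduces the term (C = 2/3, x = -1).
Step ratio: r(k) = (-1) * (k-11) / [(k+5/6) (k+1)] - rational in k, leading ratio (-1); with t_0 = 2/3, classification follows.

Canonical form: C = 2/3 times 1F1 with upper {-11}, lower {5/6}, x = -1. Verdict: terminating - upper -11 stops the sum at k = 11; the 12 terms are added exactly. Value: 1967410149669289282/25647775077049125.
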